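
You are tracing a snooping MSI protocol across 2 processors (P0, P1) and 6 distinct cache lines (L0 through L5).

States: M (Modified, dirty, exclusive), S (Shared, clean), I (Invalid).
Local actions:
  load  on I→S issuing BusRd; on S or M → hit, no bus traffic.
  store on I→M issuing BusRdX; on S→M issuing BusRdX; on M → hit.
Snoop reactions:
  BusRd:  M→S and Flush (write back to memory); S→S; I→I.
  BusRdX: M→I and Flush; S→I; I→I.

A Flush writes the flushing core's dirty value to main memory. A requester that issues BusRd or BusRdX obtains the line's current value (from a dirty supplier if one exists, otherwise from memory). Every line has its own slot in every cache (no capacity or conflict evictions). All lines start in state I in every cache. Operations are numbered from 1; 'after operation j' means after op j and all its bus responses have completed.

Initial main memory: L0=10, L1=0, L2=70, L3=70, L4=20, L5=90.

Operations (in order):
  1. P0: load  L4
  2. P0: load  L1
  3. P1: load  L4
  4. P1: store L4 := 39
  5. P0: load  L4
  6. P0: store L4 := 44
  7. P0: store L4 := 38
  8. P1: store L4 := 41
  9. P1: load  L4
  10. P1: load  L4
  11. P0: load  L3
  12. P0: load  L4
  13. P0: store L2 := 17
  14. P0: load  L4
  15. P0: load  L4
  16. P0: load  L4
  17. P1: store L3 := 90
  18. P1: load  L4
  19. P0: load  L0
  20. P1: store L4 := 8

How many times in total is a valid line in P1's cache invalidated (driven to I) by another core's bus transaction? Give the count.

invalidations = 1

  op1 P0: load  L4 → S/I on L4; bus BusRd; mem=20
  op2 P0: load  L1 → S/I on L1; bus BusRd; mem=0
  op3 P1: load  L4 → S/S on L4; bus BusRd; mem=20
  op4 P1: store L4 := 39 → I/M on L4; bus BusRdX; mem=20
  op5 P0: load  L4 → S/S on L4; bus BusRd Flush; mem=39
  op6 P0: store L4 := 44 → M/I on L4; bus BusRdX; mem=39
  op7 P0: store L4 := 38 → M/I on L4; bus (none); mem=39
  op8 P1: store L4 := 41 → I/M on L4; bus BusRdX Flush; mem=38
  op9 P1: load  L4 → I/M on L4; bus (none); mem=38
  op10 P1: load  L4 → I/M on L4; bus (none); mem=38
  op11 P0: load  L3 → S/I on L3; bus BusRd; mem=70
  op12 P0: load  L4 → S/S on L4; bus BusRd Flush; mem=41
  op13 P0: store L2 := 17 → M/I on L2; bus BusRdX; mem=70
  op14 P0: load  L4 → S/S on L4; bus (none); mem=41
  op15 P0: load  L4 → S/S on L4; bus (none); mem=41
  op16 P0: load  L4 → S/S on L4; bus (none); mem=41
  op17 P1: store L3 := 90 → I/M on L3; bus BusRdX; mem=70
  op18 P1: load  L4 → S/S on L4; bus (none); mem=41
  op19 P0: load  L0 → S/I on L0; bus BusRd; mem=10
  op20 P1: store L4 := 8 → I/M on L4; bus BusRdX; mem=41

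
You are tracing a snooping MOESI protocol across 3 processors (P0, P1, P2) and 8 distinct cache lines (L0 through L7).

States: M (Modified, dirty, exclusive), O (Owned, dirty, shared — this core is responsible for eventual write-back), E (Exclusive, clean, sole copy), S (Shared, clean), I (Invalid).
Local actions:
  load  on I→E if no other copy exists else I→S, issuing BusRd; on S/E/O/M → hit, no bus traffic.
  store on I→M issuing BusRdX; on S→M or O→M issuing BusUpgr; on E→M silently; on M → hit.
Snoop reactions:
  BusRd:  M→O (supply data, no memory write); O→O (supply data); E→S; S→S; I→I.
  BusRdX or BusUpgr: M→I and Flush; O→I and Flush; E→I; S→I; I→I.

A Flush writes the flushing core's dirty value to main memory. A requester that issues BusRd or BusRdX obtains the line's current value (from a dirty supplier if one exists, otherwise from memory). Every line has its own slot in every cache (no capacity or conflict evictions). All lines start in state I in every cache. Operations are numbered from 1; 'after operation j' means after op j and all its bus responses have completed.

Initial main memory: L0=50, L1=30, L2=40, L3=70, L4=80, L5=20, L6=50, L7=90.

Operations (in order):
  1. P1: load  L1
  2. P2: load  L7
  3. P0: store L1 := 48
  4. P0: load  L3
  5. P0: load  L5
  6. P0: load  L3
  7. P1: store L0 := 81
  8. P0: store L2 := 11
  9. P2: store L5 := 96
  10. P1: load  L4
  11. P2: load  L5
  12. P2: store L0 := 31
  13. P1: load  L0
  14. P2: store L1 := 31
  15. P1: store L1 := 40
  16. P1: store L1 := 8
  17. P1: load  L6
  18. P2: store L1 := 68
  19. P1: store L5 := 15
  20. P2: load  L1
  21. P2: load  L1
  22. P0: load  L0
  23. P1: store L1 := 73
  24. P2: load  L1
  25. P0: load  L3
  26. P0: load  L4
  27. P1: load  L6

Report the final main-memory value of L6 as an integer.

memory[L6] = 50

[1] P1: load  L1 | P0:I, P1:E(30), P2:I | bus: BusRd
[2] P2: load  L7 | P0:I, P1:I, P2:E(90) | bus: BusRd
[3] P0: store L1 := 48 | P0:M(48), P1:I, P2:I | bus: BusRdX
[4] P0: load  L3 | P0:E(70), P1:I, P2:I | bus: BusRd
[5] P0: load  L5 | P0:E(20), P1:I, P2:I | bus: BusRd
[6] P0: load  L3 | P0:E(70), P1:I, P2:I | bus: none
[7] P1: store L0 := 81 | P0:I, P1:M(81), P2:I | bus: BusRdX
[8] P0: store L2 := 11 | P0:M(11), P1:I, P2:I | bus: BusRdX
[9] P2: store L5 := 96 | P0:I, P1:I, P2:M(96) | bus: BusRdX
[10] P1: load  L4 | P0:I, P1:E(80), P2:I | bus: BusRd
[11] P2: load  L5 | P0:I, P1:I, P2:M(96) | bus: none
[12] P2: store L0 := 31 | P0:I, P1:I, P2:M(31) | bus: BusRdX,Flush
[13] P1: load  L0 | P0:I, P1:S(31), P2:O(31) | bus: BusRd
[14] P2: store L1 := 31 | P0:I, P1:I, P2:M(31) | bus: BusRdX,Flush
[15] P1: store L1 := 40 | P0:I, P1:M(40), P2:I | bus: BusRdX,Flush
[16] P1: store L1 := 8 | P0:I, P1:M(8), P2:I | bus: none
[17] P1: load  L6 | P0:I, P1:E(50), P2:I | bus: BusRd
[18] P2: store L1 := 68 | P0:I, P1:I, P2:M(68) | bus: BusRdX,Flush
[19] P1: store L5 := 15 | P0:I, P1:M(15), P2:I | bus: BusRdX,Flush
[20] P2: load  L1 | P0:I, P1:I, P2:M(68) | bus: none
[21] P2: load  L1 | P0:I, P1:I, P2:M(68) | bus: none
[22] P0: load  L0 | P0:S(31), P1:S(31), P2:O(31) | bus: BusRd
[23] P1: store L1 := 73 | P0:I, P1:M(73), P2:I | bus: BusRdX,Flush
[24] P2: load  L1 | P0:I, P1:O(73), P2:S(73) | bus: BusRd
[25] P0: load  L3 | P0:E(70), P1:I, P2:I | bus: none
[26] P0: load  L4 | P0:S(80), P1:S(80), P2:I | bus: BusRd
[27] P1: load  L6 | P0:I, P1:E(50), P2:I | bus: none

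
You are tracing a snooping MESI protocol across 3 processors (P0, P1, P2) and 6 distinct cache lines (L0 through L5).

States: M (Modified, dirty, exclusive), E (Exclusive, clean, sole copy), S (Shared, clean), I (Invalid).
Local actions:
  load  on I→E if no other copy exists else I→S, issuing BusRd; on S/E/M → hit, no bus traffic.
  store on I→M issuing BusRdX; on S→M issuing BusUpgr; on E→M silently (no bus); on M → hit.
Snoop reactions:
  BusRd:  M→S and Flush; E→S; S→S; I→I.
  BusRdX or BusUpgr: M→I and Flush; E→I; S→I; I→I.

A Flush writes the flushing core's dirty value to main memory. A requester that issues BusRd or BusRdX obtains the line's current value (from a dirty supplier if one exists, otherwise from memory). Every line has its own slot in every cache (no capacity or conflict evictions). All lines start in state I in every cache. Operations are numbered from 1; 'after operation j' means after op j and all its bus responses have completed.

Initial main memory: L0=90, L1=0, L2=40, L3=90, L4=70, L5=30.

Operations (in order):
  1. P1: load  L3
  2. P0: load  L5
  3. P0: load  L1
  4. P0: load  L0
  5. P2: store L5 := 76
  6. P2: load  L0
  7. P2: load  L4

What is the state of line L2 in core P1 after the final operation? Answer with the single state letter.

state = I

1. P1: load  L3  bus=[BusRd]  L3: P0=I P1=E P2=I  mem[L3]=90
2. P0: load  L5  bus=[BusRd]  L5: P0=E P1=I P2=I  mem[L5]=30
3. P0: load  L1  bus=[BusRd]  L1: P0=E P1=I P2=I  mem[L1]=0
4. P0: load  L0  bus=[BusRd]  L0: P0=E P1=I P2=I  mem[L0]=90
5. P2: store L5 := 76  bus=[BusRdX]  L5: P0=I P1=I P2=M  mem[L5]=30
6. P2: load  L0  bus=[BusRd]  L0: P0=S P1=I P2=S  mem[L0]=90
7. P2: load  L4  bus=[BusRd]  L4: P0=I P1=I P2=E  mem[L4]=70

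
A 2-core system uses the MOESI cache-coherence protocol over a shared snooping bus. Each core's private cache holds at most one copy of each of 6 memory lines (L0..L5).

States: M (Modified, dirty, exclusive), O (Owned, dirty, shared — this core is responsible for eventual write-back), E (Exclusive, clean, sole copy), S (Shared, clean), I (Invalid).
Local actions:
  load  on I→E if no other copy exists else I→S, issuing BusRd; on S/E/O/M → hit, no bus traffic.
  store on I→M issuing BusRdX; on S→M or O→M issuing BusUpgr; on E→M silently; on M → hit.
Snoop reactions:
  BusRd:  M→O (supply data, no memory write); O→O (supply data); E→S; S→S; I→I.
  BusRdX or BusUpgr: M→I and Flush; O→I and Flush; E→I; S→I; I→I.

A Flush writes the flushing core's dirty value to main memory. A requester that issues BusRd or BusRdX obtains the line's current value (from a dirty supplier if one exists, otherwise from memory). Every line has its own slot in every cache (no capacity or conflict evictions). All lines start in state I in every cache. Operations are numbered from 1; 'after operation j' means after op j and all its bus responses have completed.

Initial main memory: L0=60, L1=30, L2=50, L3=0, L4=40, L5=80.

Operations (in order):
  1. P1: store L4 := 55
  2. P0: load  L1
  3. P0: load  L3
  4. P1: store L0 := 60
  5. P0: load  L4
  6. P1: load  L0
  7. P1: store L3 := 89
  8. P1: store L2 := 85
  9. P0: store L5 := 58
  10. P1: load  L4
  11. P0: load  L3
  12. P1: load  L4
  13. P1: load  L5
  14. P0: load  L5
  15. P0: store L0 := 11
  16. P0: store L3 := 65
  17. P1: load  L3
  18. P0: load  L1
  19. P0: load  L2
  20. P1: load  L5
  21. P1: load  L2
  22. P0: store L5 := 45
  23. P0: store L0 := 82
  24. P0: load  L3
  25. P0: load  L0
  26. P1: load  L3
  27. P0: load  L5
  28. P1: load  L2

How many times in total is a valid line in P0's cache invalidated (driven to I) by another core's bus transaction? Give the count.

[1] P1: store L4 := 55 | P0:I, P1:M(55) | bus: BusRdX
[2] P0: load  L1 | P0:E(30), P1:I | bus: BusRd
[3] P0: load  L3 | P0:E(0), P1:I | bus: BusRd
[4] P1: store L0 := 60 | P0:I, P1:M(60) | bus: BusRdX
[5] P0: load  L4 | P0:S(55), P1:O(55) | bus: BusRd
[6] P1: load  L0 | P0:I, P1:M(60) | bus: none
[7] P1: store L3 := 89 | P0:I, P1:M(89) | bus: BusRdX
[8] P1: store L2 := 85 | P0:I, P1:M(85) | bus: BusRdX
[9] P0: store L5 := 58 | P0:M(58), P1:I | bus: BusRdX
[10] P1: load  L4 | P0:S(55), P1:O(55) | bus: none
[11] P0: load  L3 | P0:S(89), P1:O(89) | bus: BusRd
[12] P1: load  L4 | P0:S(55), P1:O(55) | bus: none
[13] P1: load  L5 | P0:O(58), P1:S(58) | bus: BusRd
[14] P0: load  L5 | P0:O(58), P1:S(58) | bus: none
[15] P0: store L0 := 11 | P0:M(11), P1:I | bus: BusRdX,Flush
[16] P0: store L3 := 65 | P0:M(65), P1:I | bus: BusUpgr,Flush
[17] P1: load  L3 | P0:O(65), P1:S(65) | bus: BusRd
[18] P0: load  L1 | P0:E(30), P1:I | bus: none
[19] P0: load  L2 | P0:S(85), P1:O(85) | bus: BusRd
[20] P1: load  L5 | P0:O(58), P1:S(58) | bus: none
[21] P1: load  L2 | P0:S(85), P1:O(85) | bus: none
[22] P0: store L5 := 45 | P0:M(45), P1:I | bus: BusUpgr
[23] P0: store L0 := 82 | P0:M(82), P1:I | bus: none
[24] P0: load  L3 | P0:O(65), P1:S(65) | bus: none
[25] P0: load  L0 | P0:M(82), P1:I | bus: none
[26] P1: load  L3 | P0:O(65), P1:S(65) | bus: none
[27] P0: load  L5 | P0:M(45), P1:I | bus: none
[28] P1: load  L2 | P0:S(85), P1:O(85) | bus: none

invalidations = 1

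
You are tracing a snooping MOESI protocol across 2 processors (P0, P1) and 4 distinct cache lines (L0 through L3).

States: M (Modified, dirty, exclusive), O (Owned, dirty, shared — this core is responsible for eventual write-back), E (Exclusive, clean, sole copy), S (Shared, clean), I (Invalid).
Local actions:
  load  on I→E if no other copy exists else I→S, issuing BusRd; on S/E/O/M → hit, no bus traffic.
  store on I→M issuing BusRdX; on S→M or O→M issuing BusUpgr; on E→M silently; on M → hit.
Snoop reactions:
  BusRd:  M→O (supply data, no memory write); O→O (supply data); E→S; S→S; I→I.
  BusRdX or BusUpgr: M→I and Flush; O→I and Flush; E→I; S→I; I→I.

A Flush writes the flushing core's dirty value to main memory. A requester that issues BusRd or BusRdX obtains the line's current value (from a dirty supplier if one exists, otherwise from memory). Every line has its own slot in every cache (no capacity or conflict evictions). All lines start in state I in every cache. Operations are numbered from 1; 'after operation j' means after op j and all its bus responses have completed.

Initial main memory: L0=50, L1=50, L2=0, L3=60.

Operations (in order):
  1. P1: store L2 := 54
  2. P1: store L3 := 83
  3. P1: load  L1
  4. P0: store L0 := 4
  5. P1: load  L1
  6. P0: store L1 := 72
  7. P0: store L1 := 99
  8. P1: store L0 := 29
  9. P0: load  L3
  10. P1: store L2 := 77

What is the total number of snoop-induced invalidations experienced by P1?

  op1 P1: store L2 := 54 → I/M on L2; bus BusRdX; mem=0
  op2 P1: store L3 := 83 → I/M on L3; bus BusRdX; mem=60
  op3 P1: load  L1 → I/E on L1; bus BusRd; mem=50
  op4 P0: store L0 := 4 → M/I on L0; bus BusRdX; mem=50
  op5 P1: load  L1 → I/E on L1; bus (none); mem=50
  op6 P0: store L1 := 72 → M/I on L1; bus BusRdX; mem=50
  op7 P0: store L1 := 99 → M/I on L1; bus (none); mem=50
  op8 P1: store L0 := 29 → I/M on L0; bus BusRdX Flush; mem=4
  op9 P0: load  L3 → S/O on L3; bus BusRd; mem=60
  op10 P1: store L2 := 77 → I/M on L2; bus (none); mem=0

invalidations = 1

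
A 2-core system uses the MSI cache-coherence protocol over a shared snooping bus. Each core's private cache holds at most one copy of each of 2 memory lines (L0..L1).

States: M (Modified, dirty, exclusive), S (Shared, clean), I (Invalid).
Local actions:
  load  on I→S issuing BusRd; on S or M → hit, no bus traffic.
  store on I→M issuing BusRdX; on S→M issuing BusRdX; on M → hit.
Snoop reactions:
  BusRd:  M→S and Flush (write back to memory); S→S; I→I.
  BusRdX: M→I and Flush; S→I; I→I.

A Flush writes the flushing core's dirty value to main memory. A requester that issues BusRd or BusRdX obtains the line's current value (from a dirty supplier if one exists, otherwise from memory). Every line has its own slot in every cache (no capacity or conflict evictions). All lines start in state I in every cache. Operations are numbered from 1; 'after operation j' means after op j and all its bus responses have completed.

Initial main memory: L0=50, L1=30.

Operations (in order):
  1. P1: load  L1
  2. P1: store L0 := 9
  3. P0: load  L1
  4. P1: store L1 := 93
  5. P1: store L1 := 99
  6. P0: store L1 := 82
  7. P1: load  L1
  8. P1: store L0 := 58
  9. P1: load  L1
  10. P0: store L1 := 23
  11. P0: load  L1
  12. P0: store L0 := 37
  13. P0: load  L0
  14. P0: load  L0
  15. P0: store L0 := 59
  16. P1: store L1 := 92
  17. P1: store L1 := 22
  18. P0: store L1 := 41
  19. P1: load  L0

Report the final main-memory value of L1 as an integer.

memory[L1] = 22

step 1: P1: load  L1  ⟶  IS  (L1)  txn=BusRd  M[L1]=30
step 2: P1: store L0 := 9  ⟶  IM  (L0)  txn=BusRdX  M[L0]=50
step 3: P0: load  L1  ⟶  SS  (L1)  txn=BusRd  M[L1]=30
step 4: P1: store L1 := 93  ⟶  IM  (L1)  txn=BusRdX  M[L1]=30
step 5: P1: store L1 := 99  ⟶  IM  (L1)  txn=∅  M[L1]=30
step 6: P0: store L1 := 82  ⟶  MI  (L1)  txn=BusRdX+Flush  M[L1]=99
step 7: P1: load  L1  ⟶  SS  (L1)  txn=BusRd+Flush  M[L1]=82
step 8: P1: store L0 := 58  ⟶  IM  (L0)  txn=∅  M[L0]=50
step 9: P1: load  L1  ⟶  SS  (L1)  txn=∅  M[L1]=82
step 10: P0: store L1 := 23  ⟶  MI  (L1)  txn=BusRdX  M[L1]=82
step 11: P0: load  L1  ⟶  MI  (L1)  txn=∅  M[L1]=82
step 12: P0: store L0 := 37  ⟶  MI  (L0)  txn=BusRdX+Flush  M[L0]=58
step 13: P0: load  L0  ⟶  MI  (L0)  txn=∅  M[L0]=58
step 14: P0: load  L0  ⟶  MI  (L0)  txn=∅  M[L0]=58
step 15: P0: store L0 := 59  ⟶  MI  (L0)  txn=∅  M[L0]=58
step 16: P1: store L1 := 92  ⟶  IM  (L1)  txn=BusRdX+Flush  M[L1]=23
step 17: P1: store L1 := 22  ⟶  IM  (L1)  txn=∅  M[L1]=23
step 18: P0: store L1 := 41  ⟶  MI  (L1)  txn=BusRdX+Flush  M[L1]=22
step 19: P1: load  L0  ⟶  SS  (L0)  txn=BusRd+Flush  M[L0]=59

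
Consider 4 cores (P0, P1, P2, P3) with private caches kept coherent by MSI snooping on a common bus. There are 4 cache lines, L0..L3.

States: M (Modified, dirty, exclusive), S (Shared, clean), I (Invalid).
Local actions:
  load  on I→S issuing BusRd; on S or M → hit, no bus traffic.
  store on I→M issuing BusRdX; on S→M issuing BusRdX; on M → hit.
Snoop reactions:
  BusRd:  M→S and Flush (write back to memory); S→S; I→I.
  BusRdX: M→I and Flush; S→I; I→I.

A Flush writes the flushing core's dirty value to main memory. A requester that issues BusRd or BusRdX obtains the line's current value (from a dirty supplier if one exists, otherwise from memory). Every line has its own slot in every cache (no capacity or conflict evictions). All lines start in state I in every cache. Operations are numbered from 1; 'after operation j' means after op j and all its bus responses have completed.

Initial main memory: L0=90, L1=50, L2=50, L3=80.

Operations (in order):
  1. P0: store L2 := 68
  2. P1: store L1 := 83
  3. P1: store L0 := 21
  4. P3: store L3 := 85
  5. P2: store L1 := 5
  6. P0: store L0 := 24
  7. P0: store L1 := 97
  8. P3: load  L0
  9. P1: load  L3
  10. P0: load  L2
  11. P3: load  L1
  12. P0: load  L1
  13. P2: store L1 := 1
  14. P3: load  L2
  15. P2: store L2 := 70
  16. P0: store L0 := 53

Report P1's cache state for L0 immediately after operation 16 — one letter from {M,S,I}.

1. P0: store L2 := 68  bus=[BusRdX]  L2: P0=M P1=I P2=I P3=I  mem[L2]=50
2. P1: store L1 := 83  bus=[BusRdX]  L1: P0=I P1=M P2=I P3=I  mem[L1]=50
3. P1: store L0 := 21  bus=[BusRdX]  L0: P0=I P1=M P2=I P3=I  mem[L0]=90
4. P3: store L3 := 85  bus=[BusRdX]  L3: P0=I P1=I P2=I P3=M  mem[L3]=80
5. P2: store L1 := 5  bus=[BusRdX,Flush]  L1: P0=I P1=I P2=M P3=I  mem[L1]=83
6. P0: store L0 := 24  bus=[BusRdX,Flush]  L0: P0=M P1=I P2=I P3=I  mem[L0]=21
7. P0: store L1 := 97  bus=[BusRdX,Flush]  L1: P0=M P1=I P2=I P3=I  mem[L1]=5
8. P3: load  L0  bus=[BusRd,Flush]  L0: P0=S P1=I P2=I P3=S  mem[L0]=24
9. P1: load  L3  bus=[BusRd,Flush]  L3: P0=I P1=S P2=I P3=S  mem[L3]=85
10. P0: load  L2  bus=[-]  L2: P0=M P1=I P2=I P3=I  mem[L2]=50
11. P3: load  L1  bus=[BusRd,Flush]  L1: P0=S P1=I P2=I P3=S  mem[L1]=97
12. P0: load  L1  bus=[-]  L1: P0=S P1=I P2=I P3=S  mem[L1]=97
13. P2: store L1 := 1  bus=[BusRdX]  L1: P0=I P1=I P2=M P3=I  mem[L1]=97
14. P3: load  L2  bus=[BusRd,Flush]  L2: P0=S P1=I P2=I P3=S  mem[L2]=68
15. P2: store L2 := 70  bus=[BusRdX]  L2: P0=I P1=I P2=M P3=I  mem[L2]=68
16. P0: store L0 := 53  bus=[BusRdX]  L0: P0=M P1=I P2=I P3=I  mem[L0]=24

state = I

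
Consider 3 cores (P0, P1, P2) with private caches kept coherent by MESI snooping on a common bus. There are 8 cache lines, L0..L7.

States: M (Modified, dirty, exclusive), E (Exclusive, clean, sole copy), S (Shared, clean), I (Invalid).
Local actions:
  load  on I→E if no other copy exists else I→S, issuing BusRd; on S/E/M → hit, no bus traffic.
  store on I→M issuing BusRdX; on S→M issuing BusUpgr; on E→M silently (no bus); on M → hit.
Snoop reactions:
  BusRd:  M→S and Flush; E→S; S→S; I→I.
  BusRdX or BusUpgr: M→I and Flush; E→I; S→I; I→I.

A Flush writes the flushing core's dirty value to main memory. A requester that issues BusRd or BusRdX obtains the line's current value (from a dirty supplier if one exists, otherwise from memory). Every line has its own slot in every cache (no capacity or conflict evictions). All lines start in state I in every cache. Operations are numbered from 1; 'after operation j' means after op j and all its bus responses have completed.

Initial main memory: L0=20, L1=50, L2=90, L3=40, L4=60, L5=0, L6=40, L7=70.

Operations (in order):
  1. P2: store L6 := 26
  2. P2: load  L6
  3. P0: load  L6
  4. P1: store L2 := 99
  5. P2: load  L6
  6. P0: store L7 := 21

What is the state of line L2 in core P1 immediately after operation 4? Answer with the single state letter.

1. P2: store L6 := 26  bus=[BusRdX]  L6: P0=I P1=I P2=M  mem[L6]=40
2. P2: load  L6  bus=[-]  L6: P0=I P1=I P2=M  mem[L6]=40
3. P0: load  L6  bus=[BusRd,Flush]  L6: P0=S P1=I P2=S  mem[L6]=26
4. P1: store L2 := 99  bus=[BusRdX]  L2: P0=I P1=M P2=I  mem[L2]=90
5. P2: load  L6  bus=[-]  L6: P0=S P1=I P2=S  mem[L6]=26
6. P0: store L7 := 21  bus=[BusRdX]  L7: P0=M P1=I P2=I  mem[L7]=70

state = M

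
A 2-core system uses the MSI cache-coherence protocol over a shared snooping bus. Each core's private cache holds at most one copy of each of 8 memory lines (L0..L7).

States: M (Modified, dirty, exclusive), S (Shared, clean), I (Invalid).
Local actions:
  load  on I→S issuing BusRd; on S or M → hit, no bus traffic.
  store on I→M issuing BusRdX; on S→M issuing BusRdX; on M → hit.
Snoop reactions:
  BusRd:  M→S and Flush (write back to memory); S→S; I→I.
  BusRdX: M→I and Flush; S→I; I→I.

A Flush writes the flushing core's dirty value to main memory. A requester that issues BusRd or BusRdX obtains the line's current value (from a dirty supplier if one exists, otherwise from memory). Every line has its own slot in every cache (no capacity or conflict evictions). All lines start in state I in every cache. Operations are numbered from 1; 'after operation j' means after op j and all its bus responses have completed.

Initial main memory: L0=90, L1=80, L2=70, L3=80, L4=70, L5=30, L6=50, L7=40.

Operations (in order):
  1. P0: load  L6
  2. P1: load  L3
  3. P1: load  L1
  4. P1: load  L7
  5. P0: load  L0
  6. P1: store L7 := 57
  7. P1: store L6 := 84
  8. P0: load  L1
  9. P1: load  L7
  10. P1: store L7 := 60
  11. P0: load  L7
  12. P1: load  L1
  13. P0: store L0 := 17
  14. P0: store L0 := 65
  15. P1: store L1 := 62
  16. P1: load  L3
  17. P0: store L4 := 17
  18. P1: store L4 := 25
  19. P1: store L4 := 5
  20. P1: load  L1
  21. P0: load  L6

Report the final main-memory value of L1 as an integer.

memory[L1] = 80

[1] P0: load  L6 | P0:S(50), P1:I | bus: BusRd
[2] P1: load  L3 | P0:I, P1:S(80) | bus: BusRd
[3] P1: load  L1 | P0:I, P1:S(80) | bus: BusRd
[4] P1: load  L7 | P0:I, P1:S(40) | bus: BusRd
[5] P0: load  L0 | P0:S(90), P1:I | bus: BusRd
[6] P1: store L7 := 57 | P0:I, P1:M(57) | bus: BusRdX
[7] P1: store L6 := 84 | P0:I, P1:M(84) | bus: BusRdX
[8] P0: load  L1 | P0:S(80), P1:S(80) | bus: BusRd
[9] P1: load  L7 | P0:I, P1:M(57) | bus: none
[10] P1: store L7 := 60 | P0:I, P1:M(60) | bus: none
[11] P0: load  L7 | P0:S(60), P1:S(60) | bus: BusRd,Flush
[12] P1: load  L1 | P0:S(80), P1:S(80) | bus: none
[13] P0: store L0 := 17 | P0:M(17), P1:I | bus: BusRdX
[14] P0: store L0 := 65 | P0:M(65), P1:I | bus: none
[15] P1: store L1 := 62 | P0:I, P1:M(62) | bus: BusRdX
[16] P1: load  L3 | P0:I, P1:S(80) | bus: none
[17] P0: store L4 := 17 | P0:M(17), P1:I | bus: BusRdX
[18] P1: store L4 := 25 | P0:I, P1:M(25) | bus: BusRdX,Flush
[19] P1: store L4 := 5 | P0:I, P1:M(5) | bus: none
[20] P1: load  L1 | P0:I, P1:M(62) | bus: none
[21] P0: load  L6 | P0:S(84), P1:S(84) | bus: BusRd,Flush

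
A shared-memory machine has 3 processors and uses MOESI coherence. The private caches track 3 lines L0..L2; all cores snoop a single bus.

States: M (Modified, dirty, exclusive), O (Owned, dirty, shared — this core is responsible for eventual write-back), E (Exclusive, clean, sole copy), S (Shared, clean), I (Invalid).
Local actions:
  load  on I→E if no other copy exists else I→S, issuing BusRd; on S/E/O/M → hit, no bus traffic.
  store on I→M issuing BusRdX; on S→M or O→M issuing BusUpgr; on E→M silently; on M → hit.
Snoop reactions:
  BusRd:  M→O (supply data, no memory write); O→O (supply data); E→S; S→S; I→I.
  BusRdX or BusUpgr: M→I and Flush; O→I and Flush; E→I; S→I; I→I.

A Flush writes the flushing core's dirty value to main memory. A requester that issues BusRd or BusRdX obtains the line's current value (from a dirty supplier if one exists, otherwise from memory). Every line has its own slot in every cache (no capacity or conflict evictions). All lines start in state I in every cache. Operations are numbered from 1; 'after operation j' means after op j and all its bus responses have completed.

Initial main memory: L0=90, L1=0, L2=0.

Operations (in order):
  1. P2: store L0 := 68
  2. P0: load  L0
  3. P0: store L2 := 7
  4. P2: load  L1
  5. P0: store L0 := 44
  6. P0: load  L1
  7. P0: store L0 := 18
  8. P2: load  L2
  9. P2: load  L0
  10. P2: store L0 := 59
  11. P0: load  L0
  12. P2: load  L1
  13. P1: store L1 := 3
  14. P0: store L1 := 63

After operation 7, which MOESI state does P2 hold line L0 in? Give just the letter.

  op1 P2: store L0 := 68 → I/I/M on L0; bus BusRdX; mem=90
  op2 P0: load  L0 → S/I/O on L0; bus BusRd; mem=90
  op3 P0: store L2 := 7 → M/I/I on L2; bus BusRdX; mem=0
  op4 P2: load  L1 → I/I/E on L1; bus BusRd; mem=0
  op5 P0: store L0 := 44 → M/I/I on L0; bus BusUpgr Flush; mem=68
  op6 P0: load  L1 → S/I/S on L1; bus BusRd; mem=0
  op7 P0: store L0 := 18 → M/I/I on L0; bus (none); mem=68
  op8 P2: load  L2 → O/I/S on L2; bus BusRd; mem=0
  op9 P2: load  L0 → O/I/S on L0; bus BusRd; mem=68
  op10 P2: store L0 := 59 → I/I/M on L0; bus BusUpgr Flush; mem=18
  op11 P0: load  L0 → S/I/O on L0; bus BusRd; mem=18
  op12 P2: load  L1 → S/I/S on L1; bus (none); mem=0
  op13 P1: store L1 := 3 → I/M/I on L1; bus BusRdX; mem=0
  op14 P0: store L1 := 63 → M/I/I on L1; bus BusRdX Flush; mem=3

state = I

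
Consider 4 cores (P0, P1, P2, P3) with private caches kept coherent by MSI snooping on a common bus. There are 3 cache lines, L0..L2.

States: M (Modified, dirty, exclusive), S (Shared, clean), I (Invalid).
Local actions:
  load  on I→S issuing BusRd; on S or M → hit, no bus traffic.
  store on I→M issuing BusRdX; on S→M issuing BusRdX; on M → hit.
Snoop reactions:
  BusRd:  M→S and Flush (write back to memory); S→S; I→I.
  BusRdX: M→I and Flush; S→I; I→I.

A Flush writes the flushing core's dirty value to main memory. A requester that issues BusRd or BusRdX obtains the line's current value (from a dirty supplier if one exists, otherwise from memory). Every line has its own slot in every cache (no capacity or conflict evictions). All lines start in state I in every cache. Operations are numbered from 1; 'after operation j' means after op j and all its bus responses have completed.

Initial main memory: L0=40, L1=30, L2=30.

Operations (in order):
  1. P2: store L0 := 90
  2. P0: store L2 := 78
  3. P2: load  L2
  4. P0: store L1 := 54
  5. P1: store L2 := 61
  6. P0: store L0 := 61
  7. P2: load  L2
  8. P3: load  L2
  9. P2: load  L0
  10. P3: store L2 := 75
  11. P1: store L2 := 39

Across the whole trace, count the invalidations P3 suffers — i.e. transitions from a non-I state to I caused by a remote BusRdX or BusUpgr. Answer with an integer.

step 1: P2: store L0 := 90  ⟶  IIMI  (L0)  txn=BusRdX  M[L0]=40
step 2: P0: store L2 := 78  ⟶  MIII  (L2)  txn=BusRdX  M[L2]=30
step 3: P2: load  L2  ⟶  SISI  (L2)  txn=BusRd+Flush  M[L2]=78
step 4: P0: store L1 := 54  ⟶  MIII  (L1)  txn=BusRdX  M[L1]=30
step 5: P1: store L2 := 61  ⟶  IMII  (L2)  txn=BusRdX  M[L2]=78
step 6: P0: store L0 := 61  ⟶  MIII  (L0)  txn=BusRdX+Flush  M[L0]=90
step 7: P2: load  L2  ⟶  ISSI  (L2)  txn=BusRd+Flush  M[L2]=61
step 8: P3: load  L2  ⟶  ISSS  (L2)  txn=BusRd  M[L2]=61
step 9: P2: load  L0  ⟶  SISI  (L0)  txn=BusRd+Flush  M[L0]=61
step 10: P3: store L2 := 75  ⟶  IIIM  (L2)  txn=BusRdX  M[L2]=61
step 11: P1: store L2 := 39  ⟶  IMII  (L2)  txn=BusRdX+Flush  M[L2]=75

invalidations = 1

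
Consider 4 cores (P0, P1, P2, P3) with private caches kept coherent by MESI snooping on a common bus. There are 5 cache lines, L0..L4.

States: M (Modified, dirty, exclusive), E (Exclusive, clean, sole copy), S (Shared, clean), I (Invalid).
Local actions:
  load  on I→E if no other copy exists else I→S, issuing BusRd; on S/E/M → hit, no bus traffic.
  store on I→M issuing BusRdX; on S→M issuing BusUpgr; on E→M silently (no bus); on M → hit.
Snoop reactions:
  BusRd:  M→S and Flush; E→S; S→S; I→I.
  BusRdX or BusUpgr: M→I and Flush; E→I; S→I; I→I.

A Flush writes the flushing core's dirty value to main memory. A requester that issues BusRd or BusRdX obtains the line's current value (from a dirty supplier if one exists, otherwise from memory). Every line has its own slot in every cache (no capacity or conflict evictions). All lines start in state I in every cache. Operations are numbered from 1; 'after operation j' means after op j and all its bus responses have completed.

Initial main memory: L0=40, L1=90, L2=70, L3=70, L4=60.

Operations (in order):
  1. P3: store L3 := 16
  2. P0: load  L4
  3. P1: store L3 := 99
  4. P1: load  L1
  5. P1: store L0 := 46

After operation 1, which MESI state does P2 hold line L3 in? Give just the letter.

  op1 P3: store L3 := 16 → I/I/I/M on L3; bus BusRdX; mem=70
  op2 P0: load  L4 → E/I/I/I on L4; bus BusRd; mem=60
  op3 P1: store L3 := 99 → I/M/I/I on L3; bus BusRdX Flush; mem=16
  op4 P1: load  L1 → I/E/I/I on L1; bus BusRd; mem=90
  op5 P1: store L0 := 46 → I/M/I/I on L0; bus BusRdX; mem=40

state = I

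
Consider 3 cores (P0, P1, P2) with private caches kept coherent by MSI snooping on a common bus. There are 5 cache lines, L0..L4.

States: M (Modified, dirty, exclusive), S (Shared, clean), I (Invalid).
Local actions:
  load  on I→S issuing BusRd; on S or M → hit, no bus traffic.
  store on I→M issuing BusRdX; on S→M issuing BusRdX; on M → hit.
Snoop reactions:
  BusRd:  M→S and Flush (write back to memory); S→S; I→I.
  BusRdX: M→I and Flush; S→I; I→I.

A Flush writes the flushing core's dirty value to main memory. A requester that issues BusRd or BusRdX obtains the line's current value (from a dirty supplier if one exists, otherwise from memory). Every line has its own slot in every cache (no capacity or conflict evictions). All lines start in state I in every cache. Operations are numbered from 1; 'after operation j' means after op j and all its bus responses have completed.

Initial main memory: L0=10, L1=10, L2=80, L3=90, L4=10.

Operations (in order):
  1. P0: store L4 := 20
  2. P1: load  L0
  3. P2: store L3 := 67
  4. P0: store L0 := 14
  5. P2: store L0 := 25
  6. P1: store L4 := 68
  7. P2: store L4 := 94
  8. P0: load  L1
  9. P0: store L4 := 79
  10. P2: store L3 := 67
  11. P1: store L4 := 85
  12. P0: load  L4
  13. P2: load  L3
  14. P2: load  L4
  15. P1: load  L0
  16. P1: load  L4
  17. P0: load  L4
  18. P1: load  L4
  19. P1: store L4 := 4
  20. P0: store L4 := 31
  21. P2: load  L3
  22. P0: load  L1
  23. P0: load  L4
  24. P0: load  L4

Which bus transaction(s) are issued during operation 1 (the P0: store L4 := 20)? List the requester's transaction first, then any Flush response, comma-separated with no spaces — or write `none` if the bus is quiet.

bus = BusRdX

step 1: P0: store L4 := 20  ⟶  MII  (L4)  txn=BusRdX  M[L4]=10
step 2: P1: load  L0  ⟶  ISI  (L0)  txn=BusRd  M[L0]=10
step 3: P2: store L3 := 67  ⟶  IIM  (L3)  txn=BusRdX  M[L3]=90
step 4: P0: store L0 := 14  ⟶  MII  (L0)  txn=BusRdX  M[L0]=10
step 5: P2: store L0 := 25  ⟶  IIM  (L0)  txn=BusRdX+Flush  M[L0]=14
step 6: P1: store L4 := 68  ⟶  IMI  (L4)  txn=BusRdX+Flush  M[L4]=20
step 7: P2: store L4 := 94  ⟶  IIM  (L4)  txn=BusRdX+Flush  M[L4]=68
step 8: P0: load  L1  ⟶  SII  (L1)  txn=BusRd  M[L1]=10
step 9: P0: store L4 := 79  ⟶  MII  (L4)  txn=BusRdX+Flush  M[L4]=94
step 10: P2: store L3 := 67  ⟶  IIM  (L3)  txn=∅  M[L3]=90
step 11: P1: store L4 := 85  ⟶  IMI  (L4)  txn=BusRdX+Flush  M[L4]=79
step 12: P0: load  L4  ⟶  SSI  (L4)  txn=BusRd+Flush  M[L4]=85
step 13: P2: load  L3  ⟶  IIM  (L3)  txn=∅  M[L3]=90
step 14: P2: load  L4  ⟶  SSS  (L4)  txn=BusRd  M[L4]=85
step 15: P1: load  L0  ⟶  ISS  (L0)  txn=BusRd+Flush  M[L0]=25
step 16: P1: load  L4  ⟶  SSS  (L4)  txn=∅  M[L4]=85
step 17: P0: load  L4  ⟶  SSS  (L4)  txn=∅  M[L4]=85
step 18: P1: load  L4  ⟶  SSS  (L4)  txn=∅  M[L4]=85
step 19: P1: store L4 := 4  ⟶  IMI  (L4)  txn=BusRdX  M[L4]=85
step 20: P0: store L4 := 31  ⟶  MII  (L4)  txn=BusRdX+Flush  M[L4]=4
step 21: P2: load  L3  ⟶  IIM  (L3)  txn=∅  M[L3]=90
step 22: P0: load  L1  ⟶  SII  (L1)  txn=∅  M[L1]=10
step 23: P0: load  L4  ⟶  MII  (L4)  txn=∅  M[L4]=4
step 24: P0: load  L4  ⟶  MII  (L4)  txn=∅  M[L4]=4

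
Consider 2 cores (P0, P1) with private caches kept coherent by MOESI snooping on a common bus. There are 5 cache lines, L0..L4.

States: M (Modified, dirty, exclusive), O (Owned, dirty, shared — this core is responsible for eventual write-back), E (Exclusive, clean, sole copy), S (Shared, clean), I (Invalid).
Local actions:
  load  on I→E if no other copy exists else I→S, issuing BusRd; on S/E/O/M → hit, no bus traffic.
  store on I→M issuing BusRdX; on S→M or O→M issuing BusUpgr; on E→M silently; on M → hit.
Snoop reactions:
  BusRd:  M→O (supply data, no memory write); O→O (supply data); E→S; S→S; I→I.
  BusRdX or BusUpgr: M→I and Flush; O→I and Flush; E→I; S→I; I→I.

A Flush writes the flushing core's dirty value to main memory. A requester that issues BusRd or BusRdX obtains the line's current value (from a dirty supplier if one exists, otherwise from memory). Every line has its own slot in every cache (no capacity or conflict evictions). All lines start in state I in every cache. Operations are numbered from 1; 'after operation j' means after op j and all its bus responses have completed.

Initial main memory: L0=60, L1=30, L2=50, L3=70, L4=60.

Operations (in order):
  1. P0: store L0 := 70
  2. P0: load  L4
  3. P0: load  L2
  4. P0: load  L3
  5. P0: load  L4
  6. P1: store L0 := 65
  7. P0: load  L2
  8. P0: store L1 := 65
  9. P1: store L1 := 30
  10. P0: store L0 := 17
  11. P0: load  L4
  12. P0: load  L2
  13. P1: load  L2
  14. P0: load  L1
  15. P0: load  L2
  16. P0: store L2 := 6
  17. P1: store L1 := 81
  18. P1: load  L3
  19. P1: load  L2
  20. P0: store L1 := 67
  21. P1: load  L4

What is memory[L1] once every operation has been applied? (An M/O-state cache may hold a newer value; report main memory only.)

memory[L1] = 81

1. P0: store L0 := 70  bus=[BusRdX]  L0: P0=M P1=I  mem[L0]=60
2. P0: load  L4  bus=[BusRd]  L4: P0=E P1=I  mem[L4]=60
3. P0: load  L2  bus=[BusRd]  L2: P0=E P1=I  mem[L2]=50
4. P0: load  L3  bus=[BusRd]  L3: P0=E P1=I  mem[L3]=70
5. P0: load  L4  bus=[-]  L4: P0=E P1=I  mem[L4]=60
6. P1: store L0 := 65  bus=[BusRdX,Flush]  L0: P0=I P1=M  mem[L0]=70
7. P0: load  L2  bus=[-]  L2: P0=E P1=I  mem[L2]=50
8. P0: store L1 := 65  bus=[BusRdX]  L1: P0=M P1=I  mem[L1]=30
9. P1: store L1 := 30  bus=[BusRdX,Flush]  L1: P0=I P1=M  mem[L1]=65
10. P0: store L0 := 17  bus=[BusRdX,Flush]  L0: P0=M P1=I  mem[L0]=65
11. P0: load  L4  bus=[-]  L4: P0=E P1=I  mem[L4]=60
12. P0: load  L2  bus=[-]  L2: P0=E P1=I  mem[L2]=50
13. P1: load  L2  bus=[BusRd]  L2: P0=S P1=S  mem[L2]=50
14. P0: load  L1  bus=[BusRd]  L1: P0=S P1=O  mem[L1]=65
15. P0: load  L2  bus=[-]  L2: P0=S P1=S  mem[L2]=50
16. P0: store L2 := 6  bus=[BusUpgr]  L2: P0=M P1=I  mem[L2]=50
17. P1: store L1 := 81  bus=[BusUpgr]  L1: P0=I P1=M  mem[L1]=65
18. P1: load  L3  bus=[BusRd]  L3: P0=S P1=S  mem[L3]=70
19. P1: load  L2  bus=[BusRd]  L2: P0=O P1=S  mem[L2]=50
20. P0: store L1 := 67  bus=[BusRdX,Flush]  L1: P0=M P1=I  mem[L1]=81
21. P1: load  L4  bus=[BusRd]  L4: P0=S P1=S  mem[L4]=60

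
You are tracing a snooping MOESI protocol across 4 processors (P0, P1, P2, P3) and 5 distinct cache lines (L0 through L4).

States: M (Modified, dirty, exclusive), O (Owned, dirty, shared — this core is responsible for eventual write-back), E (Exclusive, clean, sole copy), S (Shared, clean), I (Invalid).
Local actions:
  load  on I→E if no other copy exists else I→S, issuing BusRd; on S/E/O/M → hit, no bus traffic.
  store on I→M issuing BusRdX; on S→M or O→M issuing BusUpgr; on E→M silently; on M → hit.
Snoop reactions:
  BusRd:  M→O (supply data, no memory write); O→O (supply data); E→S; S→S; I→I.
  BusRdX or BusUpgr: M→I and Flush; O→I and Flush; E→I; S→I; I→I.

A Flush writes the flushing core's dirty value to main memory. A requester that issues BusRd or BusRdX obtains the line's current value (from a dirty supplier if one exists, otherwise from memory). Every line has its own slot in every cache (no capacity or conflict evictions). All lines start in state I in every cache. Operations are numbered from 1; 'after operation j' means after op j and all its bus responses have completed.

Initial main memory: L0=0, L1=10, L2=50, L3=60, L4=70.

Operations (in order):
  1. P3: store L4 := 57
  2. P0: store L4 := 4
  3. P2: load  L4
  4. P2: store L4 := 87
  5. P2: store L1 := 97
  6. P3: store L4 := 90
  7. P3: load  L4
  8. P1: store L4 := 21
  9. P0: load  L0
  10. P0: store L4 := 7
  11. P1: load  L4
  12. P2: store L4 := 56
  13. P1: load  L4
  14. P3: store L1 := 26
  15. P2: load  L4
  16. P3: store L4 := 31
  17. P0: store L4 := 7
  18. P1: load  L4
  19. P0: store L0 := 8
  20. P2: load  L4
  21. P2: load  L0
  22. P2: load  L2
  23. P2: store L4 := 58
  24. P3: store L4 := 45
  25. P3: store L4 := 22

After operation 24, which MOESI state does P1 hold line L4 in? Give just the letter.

step 1: P3: store L4 := 57  ⟶  IIIM  (L4)  txn=BusRdX  M[L4]=70
step 2: P0: store L4 := 4  ⟶  MIII  (L4)  txn=BusRdX+Flush  M[L4]=57
step 3: P2: load  L4  ⟶  OISI  (L4)  txn=BusRd  M[L4]=57
step 4: P2: store L4 := 87  ⟶  IIMI  (L4)  txn=BusUpgr+Flush  M[L4]=4
step 5: P2: store L1 := 97  ⟶  IIMI  (L1)  txn=BusRdX  M[L1]=10
step 6: P3: store L4 := 90  ⟶  IIIM  (L4)  txn=BusRdX+Flush  M[L4]=87
step 7: P3: load  L4  ⟶  IIIM  (L4)  txn=∅  M[L4]=87
step 8: P1: store L4 := 21  ⟶  IMII  (L4)  txn=BusRdX+Flush  M[L4]=90
step 9: P0: load  L0  ⟶  EIII  (L0)  txn=BusRd  M[L0]=0
step 10: P0: store L4 := 7  ⟶  MIII  (L4)  txn=BusRdX+Flush  M[L4]=21
step 11: P1: load  L4  ⟶  OSII  (L4)  txn=BusRd  M[L4]=21
step 12: P2: store L4 := 56  ⟶  IIMI  (L4)  txn=BusRdX+Flush  M[L4]=7
step 13: P1: load  L4  ⟶  ISOI  (L4)  txn=BusRd  M[L4]=7
step 14: P3: store L1 := 26  ⟶  IIIM  (L1)  txn=BusRdX+Flush  M[L1]=97
step 15: P2: load  L4  ⟶  ISOI  (L4)  txn=∅  M[L4]=7
step 16: P3: store L4 := 31  ⟶  IIIM  (L4)  txn=BusRdX+Flush  M[L4]=56
step 17: P0: store L4 := 7  ⟶  MIII  (L4)  txn=BusRdX+Flush  M[L4]=31
step 18: P1: load  L4  ⟶  OSII  (L4)  txn=BusRd  M[L4]=31
step 19: P0: store L0 := 8  ⟶  MIII  (L0)  txn=∅  M[L0]=0
step 20: P2: load  L4  ⟶  OSSI  (L4)  txn=BusRd  M[L4]=31
step 21: P2: load  L0  ⟶  OISI  (L0)  txn=BusRd  M[L0]=0
step 22: P2: load  L2  ⟶  IIEI  (L2)  txn=BusRd  M[L2]=50
step 23: P2: store L4 := 58  ⟶  IIMI  (L4)  txn=BusUpgr+Flush  M[L4]=7
step 24: P3: store L4 := 45  ⟶  IIIM  (L4)  txn=BusRdX+Flush  M[L4]=58
step 25: P3: store L4 := 22  ⟶  IIIM  (L4)  txn=∅  M[L4]=58

state = I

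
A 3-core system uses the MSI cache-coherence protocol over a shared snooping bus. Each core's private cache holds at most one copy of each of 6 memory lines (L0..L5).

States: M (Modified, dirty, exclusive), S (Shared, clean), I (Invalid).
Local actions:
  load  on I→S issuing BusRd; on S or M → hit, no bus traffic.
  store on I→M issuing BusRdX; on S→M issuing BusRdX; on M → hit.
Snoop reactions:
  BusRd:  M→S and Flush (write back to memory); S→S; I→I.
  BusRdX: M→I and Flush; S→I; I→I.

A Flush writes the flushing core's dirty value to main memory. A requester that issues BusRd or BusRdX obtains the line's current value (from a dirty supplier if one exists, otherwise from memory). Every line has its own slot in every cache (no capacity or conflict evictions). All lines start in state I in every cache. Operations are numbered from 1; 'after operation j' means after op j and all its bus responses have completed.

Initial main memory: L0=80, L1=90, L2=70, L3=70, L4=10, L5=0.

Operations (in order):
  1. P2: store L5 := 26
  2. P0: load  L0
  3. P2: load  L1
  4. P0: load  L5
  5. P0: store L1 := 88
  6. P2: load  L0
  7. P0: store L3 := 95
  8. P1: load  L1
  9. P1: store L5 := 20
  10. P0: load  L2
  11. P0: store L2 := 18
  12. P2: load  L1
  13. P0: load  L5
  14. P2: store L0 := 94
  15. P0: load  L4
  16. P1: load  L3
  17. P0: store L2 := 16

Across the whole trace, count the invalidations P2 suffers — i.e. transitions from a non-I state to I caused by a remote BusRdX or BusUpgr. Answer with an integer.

invalidations = 2

step 1: P2: store L5 := 26  ⟶  IIM  (L5)  txn=BusRdX  M[L5]=0
step 2: P0: load  L0  ⟶  SII  (L0)  txn=BusRd  M[L0]=80
step 3: P2: load  L1  ⟶  IIS  (L1)  txn=BusRd  M[L1]=90
step 4: P0: load  L5  ⟶  SIS  (L5)  txn=BusRd+Flush  M[L5]=26
step 5: P0: store L1 := 88  ⟶  MII  (L1)  txn=BusRdX  M[L1]=90
step 6: P2: load  L0  ⟶  SIS  (L0)  txn=BusRd  M[L0]=80
step 7: P0: store L3 := 95  ⟶  MII  (L3)  txn=BusRdX  M[L3]=70
step 8: P1: load  L1  ⟶  SSI  (L1)  txn=BusRd+Flush  M[L1]=88
step 9: P1: store L5 := 20  ⟶  IMI  (L5)  txn=BusRdX  M[L5]=26
step 10: P0: load  L2  ⟶  SII  (L2)  txn=BusRd  M[L2]=70
step 11: P0: store L2 := 18  ⟶  MII  (L2)  txn=BusRdX  M[L2]=70
step 12: P2: load  L1  ⟶  SSS  (L1)  txn=BusRd  M[L1]=88
step 13: P0: load  L5  ⟶  SSI  (L5)  txn=BusRd+Flush  M[L5]=20
step 14: P2: store L0 := 94  ⟶  IIM  (L0)  txn=BusRdX  M[L0]=80
step 15: P0: load  L4  ⟶  SII  (L4)  txn=BusRd  M[L4]=10
step 16: P1: load  L3  ⟶  SSI  (L3)  txn=BusRd+Flush  M[L3]=95
step 17: P0: store L2 := 16  ⟶  MII  (L2)  txn=∅  M[L2]=70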